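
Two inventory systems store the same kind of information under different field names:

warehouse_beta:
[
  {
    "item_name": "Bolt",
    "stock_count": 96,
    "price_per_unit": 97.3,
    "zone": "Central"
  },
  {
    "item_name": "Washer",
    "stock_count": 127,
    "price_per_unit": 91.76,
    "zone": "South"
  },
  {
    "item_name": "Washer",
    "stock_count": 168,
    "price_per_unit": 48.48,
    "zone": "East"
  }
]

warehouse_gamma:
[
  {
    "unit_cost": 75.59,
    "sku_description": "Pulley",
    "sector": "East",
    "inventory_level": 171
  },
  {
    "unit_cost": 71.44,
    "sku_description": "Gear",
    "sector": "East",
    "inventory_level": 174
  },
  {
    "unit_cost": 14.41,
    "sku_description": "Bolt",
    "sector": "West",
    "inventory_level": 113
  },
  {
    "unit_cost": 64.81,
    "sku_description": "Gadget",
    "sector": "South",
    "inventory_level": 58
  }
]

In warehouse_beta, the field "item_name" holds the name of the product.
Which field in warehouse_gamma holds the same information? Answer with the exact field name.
sku_description

In warehouse_beta, "item_name" holds the name of the product.
The fields in warehouse_gamma are: "unit_cost", "sku_description", "sector", "inventory_level".
"sku_description" is the match: the name refers to the same concept and its values are product-name strings (e.g. 'Bolt', 'Gadget').
The other fields ("unit_cost", "sector", "inventory_level") hold different kinds of data.

So "item_name" in warehouse_beta corresponds to "sku_description" in warehouse_gamma.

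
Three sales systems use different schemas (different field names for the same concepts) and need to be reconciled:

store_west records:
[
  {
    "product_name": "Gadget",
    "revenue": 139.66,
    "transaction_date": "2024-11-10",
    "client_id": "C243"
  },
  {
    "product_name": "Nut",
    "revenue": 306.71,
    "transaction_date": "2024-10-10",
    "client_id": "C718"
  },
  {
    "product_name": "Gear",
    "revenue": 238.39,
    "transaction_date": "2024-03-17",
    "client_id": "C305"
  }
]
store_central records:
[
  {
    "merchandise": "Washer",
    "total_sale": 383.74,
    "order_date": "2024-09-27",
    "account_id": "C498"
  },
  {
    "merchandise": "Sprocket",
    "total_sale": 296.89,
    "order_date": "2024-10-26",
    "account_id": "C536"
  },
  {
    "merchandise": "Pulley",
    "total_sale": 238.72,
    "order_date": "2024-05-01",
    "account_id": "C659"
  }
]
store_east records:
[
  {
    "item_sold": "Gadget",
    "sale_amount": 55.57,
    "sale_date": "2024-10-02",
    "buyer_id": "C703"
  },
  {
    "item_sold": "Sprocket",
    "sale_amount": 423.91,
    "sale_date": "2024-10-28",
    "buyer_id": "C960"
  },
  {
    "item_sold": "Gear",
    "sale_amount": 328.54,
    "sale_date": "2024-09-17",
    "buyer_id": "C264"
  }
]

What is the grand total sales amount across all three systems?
2412.13

Schema reconciliation - all amount fields map to sale amount:

store_west (revenue): 684.76
store_central (total_sale): 919.35
store_east (sale_amount): 808.02

Grand total: 2412.13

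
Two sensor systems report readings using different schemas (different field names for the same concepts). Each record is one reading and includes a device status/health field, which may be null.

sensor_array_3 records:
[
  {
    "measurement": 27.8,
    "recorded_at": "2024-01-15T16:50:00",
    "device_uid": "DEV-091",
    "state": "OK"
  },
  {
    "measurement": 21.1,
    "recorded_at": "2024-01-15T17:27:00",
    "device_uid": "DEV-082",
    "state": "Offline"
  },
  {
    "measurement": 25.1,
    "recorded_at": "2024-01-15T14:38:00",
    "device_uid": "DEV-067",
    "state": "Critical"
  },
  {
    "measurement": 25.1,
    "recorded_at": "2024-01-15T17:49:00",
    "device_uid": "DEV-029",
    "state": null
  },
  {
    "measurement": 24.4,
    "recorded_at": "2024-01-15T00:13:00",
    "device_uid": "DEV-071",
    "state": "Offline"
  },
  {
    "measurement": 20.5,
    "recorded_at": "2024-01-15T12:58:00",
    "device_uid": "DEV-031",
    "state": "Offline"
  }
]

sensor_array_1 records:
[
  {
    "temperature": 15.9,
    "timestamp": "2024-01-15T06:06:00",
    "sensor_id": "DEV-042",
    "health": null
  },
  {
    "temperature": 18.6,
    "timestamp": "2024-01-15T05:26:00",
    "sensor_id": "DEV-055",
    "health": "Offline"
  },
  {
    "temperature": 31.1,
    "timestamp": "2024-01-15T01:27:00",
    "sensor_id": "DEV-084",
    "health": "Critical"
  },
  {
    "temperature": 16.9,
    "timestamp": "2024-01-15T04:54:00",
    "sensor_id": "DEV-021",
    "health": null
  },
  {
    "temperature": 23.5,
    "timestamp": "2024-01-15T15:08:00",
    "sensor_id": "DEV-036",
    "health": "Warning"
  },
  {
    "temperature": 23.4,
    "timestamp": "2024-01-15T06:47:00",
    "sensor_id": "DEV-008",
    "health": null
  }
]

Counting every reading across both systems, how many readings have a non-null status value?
8

Schema mapping: "state" (sensor_array_3) = "health" (sensor_array_1) = status

Non-null in sensor_array_3: 5
Non-null in sensor_array_1: 3

Total non-null: 5 + 3 = 8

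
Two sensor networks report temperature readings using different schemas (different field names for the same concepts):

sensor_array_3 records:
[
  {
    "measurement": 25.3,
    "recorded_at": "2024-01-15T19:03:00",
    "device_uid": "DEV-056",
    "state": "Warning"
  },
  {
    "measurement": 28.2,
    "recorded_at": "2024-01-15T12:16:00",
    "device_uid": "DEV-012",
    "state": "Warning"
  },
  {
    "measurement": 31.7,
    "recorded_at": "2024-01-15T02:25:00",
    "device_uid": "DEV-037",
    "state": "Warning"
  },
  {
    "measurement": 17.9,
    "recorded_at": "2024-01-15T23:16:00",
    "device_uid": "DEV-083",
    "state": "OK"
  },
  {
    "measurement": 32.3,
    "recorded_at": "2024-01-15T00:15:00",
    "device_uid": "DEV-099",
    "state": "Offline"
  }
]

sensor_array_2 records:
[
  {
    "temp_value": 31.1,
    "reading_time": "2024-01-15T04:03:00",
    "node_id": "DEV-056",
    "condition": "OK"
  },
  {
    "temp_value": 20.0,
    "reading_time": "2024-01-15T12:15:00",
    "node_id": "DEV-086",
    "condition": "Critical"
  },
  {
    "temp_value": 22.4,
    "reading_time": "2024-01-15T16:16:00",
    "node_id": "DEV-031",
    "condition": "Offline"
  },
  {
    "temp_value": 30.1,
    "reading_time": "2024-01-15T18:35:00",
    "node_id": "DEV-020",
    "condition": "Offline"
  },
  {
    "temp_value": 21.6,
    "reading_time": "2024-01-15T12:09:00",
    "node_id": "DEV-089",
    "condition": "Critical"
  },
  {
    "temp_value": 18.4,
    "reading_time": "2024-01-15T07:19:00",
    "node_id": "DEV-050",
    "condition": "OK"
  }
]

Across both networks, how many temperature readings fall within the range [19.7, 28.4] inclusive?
5

Schema mapping: "measurement" (sensor_array_3) = "temp_value" (sensor_array_2) = temperature

Readings in [19.7, 28.4] from sensor_array_3: 2
Readings in [19.7, 28.4] from sensor_array_2: 3

Total count: 2 + 3 = 5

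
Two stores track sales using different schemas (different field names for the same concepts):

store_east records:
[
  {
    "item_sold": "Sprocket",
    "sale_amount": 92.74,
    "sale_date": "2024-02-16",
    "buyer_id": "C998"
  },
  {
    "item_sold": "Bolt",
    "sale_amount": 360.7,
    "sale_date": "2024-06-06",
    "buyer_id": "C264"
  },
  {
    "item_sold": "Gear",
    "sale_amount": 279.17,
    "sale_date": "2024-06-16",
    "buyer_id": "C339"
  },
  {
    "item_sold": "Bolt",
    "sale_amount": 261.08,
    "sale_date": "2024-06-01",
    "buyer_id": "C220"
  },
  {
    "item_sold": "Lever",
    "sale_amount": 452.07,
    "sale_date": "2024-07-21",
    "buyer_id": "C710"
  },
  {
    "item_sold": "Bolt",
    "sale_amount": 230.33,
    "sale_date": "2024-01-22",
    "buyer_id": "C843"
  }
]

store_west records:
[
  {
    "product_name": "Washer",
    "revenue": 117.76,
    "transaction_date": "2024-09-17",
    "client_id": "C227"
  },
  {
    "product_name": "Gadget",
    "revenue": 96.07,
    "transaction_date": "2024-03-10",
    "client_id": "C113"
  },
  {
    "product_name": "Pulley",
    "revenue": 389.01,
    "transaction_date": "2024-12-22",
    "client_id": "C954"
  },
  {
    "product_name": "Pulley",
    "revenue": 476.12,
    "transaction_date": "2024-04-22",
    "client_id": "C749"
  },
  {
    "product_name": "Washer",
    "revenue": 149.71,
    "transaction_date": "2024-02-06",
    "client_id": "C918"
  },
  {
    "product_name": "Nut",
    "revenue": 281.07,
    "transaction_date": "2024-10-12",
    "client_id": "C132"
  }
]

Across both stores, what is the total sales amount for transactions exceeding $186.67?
2729.55

Schema mapping: "sale_amount" (store_east) = "revenue" (store_west) = sale amount

Sum of sales > $186.67 in store_east: 1583.35
Sum of sales > $186.67 in store_west: 1146.2

Total: 1583.35 + 1146.2 = 2729.55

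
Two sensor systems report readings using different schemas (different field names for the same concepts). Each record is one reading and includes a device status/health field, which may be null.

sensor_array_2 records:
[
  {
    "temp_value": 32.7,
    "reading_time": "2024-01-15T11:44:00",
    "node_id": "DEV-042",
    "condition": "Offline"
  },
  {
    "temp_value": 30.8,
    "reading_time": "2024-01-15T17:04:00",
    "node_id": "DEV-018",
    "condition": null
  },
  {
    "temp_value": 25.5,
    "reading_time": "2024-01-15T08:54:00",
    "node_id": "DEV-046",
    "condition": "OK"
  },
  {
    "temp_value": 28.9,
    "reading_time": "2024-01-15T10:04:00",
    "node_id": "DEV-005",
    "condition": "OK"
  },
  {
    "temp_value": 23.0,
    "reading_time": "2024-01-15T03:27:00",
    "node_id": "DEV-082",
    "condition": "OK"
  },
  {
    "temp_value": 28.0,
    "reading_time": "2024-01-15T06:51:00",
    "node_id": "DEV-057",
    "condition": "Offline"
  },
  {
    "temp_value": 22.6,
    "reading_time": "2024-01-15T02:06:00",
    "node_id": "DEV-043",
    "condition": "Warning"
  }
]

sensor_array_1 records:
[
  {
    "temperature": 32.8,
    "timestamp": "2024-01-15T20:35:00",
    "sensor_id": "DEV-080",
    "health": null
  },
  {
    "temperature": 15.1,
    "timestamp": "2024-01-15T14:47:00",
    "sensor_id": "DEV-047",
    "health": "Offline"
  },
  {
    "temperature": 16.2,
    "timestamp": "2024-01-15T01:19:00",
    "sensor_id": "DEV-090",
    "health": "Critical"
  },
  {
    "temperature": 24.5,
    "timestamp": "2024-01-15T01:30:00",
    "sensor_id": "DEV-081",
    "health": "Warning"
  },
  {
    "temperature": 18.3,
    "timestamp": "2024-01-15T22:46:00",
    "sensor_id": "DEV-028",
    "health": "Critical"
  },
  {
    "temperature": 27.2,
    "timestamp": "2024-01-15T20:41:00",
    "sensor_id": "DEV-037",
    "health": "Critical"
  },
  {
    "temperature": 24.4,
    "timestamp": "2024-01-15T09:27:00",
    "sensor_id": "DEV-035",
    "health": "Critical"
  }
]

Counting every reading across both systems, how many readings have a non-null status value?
12

Schema mapping: "condition" (sensor_array_2) = "health" (sensor_array_1) = status

Non-null in sensor_array_2: 6
Non-null in sensor_array_1: 6

Total non-null: 6 + 6 = 12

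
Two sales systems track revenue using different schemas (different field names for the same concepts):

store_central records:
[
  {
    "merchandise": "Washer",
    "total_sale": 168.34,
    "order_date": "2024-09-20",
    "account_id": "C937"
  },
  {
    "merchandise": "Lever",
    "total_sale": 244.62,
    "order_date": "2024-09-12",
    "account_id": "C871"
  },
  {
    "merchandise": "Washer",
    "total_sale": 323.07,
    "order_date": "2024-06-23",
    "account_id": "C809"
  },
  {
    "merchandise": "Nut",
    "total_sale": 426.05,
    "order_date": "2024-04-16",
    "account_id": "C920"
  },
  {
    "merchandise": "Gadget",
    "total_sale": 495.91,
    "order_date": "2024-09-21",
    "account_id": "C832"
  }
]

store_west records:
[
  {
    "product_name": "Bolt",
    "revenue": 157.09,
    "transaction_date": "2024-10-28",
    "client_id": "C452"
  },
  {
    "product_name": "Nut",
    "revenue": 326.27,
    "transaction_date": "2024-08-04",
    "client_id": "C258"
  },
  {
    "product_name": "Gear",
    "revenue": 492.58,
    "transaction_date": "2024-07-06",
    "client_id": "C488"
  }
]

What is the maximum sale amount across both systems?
495.91

Reconcile: "total_sale" (store_central) = "revenue" (store_west) = sale amount

Maximum in store_central: 495.91
Maximum in store_west: 492.58

Overall maximum: max(495.91, 492.58) = 495.91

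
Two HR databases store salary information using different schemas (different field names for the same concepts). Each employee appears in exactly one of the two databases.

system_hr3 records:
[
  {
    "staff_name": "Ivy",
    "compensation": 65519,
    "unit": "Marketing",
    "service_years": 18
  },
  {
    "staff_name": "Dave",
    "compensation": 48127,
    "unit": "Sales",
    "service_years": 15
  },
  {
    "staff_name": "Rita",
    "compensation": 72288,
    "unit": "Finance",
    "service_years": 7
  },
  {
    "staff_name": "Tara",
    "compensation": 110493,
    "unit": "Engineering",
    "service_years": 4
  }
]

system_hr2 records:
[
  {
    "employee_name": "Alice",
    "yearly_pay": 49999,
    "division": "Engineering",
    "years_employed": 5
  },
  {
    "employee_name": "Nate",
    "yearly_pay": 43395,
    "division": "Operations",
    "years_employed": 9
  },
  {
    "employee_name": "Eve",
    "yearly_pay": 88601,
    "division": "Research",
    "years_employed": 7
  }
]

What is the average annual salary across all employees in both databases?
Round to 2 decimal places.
68346.00

Schema mapping: "compensation" (system_hr3) = "yearly_pay" (system_hr2) = annual salary

All salaries: [65519, 48127, 72288, 110493, 49999, 43395, 88601]
Sum: 478422
Count: 7
Average: 478422 / 7 = 68346.00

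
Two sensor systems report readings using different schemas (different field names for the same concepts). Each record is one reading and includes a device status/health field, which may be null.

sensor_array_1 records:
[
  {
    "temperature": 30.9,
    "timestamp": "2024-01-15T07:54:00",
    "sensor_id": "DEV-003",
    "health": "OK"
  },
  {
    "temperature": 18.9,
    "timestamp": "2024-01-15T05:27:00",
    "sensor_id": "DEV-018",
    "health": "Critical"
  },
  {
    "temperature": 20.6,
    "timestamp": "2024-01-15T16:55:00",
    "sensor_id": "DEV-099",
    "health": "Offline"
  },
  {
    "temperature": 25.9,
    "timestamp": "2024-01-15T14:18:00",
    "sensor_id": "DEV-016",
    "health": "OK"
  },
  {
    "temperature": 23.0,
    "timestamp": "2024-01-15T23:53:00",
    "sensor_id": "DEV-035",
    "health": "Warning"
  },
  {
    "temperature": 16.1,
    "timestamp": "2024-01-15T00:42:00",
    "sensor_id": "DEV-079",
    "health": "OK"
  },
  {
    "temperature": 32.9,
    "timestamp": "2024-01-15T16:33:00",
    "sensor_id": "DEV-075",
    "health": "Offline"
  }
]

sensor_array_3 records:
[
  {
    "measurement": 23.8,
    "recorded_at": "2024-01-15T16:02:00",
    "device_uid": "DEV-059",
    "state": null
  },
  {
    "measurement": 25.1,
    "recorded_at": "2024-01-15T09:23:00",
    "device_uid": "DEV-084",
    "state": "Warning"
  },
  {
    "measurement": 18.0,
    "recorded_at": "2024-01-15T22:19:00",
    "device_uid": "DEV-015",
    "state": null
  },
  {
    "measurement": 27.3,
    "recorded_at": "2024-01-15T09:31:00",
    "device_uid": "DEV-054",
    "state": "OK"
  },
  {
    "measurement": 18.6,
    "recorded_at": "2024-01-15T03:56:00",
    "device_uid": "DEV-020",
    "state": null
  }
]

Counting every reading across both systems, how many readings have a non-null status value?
9

Schema mapping: "health" (sensor_array_1) = "state" (sensor_array_3) = status

Non-null in sensor_array_1: 7
Non-null in sensor_array_3: 2

Total non-null: 7 + 2 = 9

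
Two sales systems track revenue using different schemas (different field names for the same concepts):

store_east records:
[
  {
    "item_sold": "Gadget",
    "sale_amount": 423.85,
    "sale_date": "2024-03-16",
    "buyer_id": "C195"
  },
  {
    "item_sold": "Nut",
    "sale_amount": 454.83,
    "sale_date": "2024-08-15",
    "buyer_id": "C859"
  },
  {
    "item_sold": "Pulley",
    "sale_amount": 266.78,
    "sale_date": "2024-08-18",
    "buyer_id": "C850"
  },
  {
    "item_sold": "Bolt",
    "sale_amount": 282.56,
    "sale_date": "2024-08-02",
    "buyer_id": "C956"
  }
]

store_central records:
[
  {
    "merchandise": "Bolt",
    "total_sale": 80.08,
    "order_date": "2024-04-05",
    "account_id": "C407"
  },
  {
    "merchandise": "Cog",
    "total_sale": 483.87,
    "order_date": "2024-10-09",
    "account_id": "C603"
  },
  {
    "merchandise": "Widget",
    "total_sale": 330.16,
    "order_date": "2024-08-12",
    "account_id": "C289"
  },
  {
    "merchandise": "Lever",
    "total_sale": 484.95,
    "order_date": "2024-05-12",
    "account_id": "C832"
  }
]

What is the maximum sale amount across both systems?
484.95

Reconcile: "sale_amount" (store_east) = "total_sale" (store_central) = sale amount

Maximum in store_east: 454.83
Maximum in store_central: 484.95

Overall maximum: max(454.83, 484.95) = 484.95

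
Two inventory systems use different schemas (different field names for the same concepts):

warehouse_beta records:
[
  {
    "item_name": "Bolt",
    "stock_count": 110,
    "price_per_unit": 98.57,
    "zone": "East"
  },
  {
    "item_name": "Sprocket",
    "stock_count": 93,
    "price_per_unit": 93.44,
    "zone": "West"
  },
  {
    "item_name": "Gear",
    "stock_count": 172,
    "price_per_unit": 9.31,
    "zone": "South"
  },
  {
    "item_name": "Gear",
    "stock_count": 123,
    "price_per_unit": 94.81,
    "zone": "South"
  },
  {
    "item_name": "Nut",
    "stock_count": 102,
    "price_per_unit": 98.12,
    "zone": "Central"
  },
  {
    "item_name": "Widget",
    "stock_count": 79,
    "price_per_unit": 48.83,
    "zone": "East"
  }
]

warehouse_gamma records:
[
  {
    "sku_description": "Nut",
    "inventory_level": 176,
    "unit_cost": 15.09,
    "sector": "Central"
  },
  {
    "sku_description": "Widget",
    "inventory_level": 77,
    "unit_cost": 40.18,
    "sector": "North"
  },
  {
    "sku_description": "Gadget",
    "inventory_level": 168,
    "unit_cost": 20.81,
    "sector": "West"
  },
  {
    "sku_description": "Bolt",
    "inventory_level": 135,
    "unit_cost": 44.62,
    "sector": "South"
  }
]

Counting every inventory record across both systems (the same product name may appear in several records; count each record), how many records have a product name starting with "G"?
3

Schema mapping: "item_name" (warehouse_beta) = "sku_description" (warehouse_gamma) = product name

Records with product name starting with "G" in warehouse_beta: 2
Records with product name starting with "G" in warehouse_gamma: 1

Total: 2 + 1 = 3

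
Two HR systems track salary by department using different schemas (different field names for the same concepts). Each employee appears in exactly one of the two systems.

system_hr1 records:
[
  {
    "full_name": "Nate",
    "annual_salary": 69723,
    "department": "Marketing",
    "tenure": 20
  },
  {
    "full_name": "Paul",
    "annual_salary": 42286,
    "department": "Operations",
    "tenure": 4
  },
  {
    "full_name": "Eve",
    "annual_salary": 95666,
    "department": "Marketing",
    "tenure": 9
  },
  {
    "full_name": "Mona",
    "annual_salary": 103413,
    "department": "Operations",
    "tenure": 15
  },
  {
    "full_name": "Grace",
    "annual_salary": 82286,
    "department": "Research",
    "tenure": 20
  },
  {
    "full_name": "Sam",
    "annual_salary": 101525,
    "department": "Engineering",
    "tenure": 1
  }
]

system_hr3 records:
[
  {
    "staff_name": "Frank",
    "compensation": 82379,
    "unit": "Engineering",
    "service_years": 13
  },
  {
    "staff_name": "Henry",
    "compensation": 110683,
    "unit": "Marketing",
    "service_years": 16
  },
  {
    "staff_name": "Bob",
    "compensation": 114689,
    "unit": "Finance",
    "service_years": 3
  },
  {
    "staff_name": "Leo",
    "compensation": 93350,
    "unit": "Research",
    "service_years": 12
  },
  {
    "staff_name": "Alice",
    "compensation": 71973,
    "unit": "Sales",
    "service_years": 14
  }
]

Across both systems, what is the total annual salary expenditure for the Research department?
175636

Schema mappings:
- "department" (system_hr1) = "unit" (system_hr3) = department
- "annual_salary" (system_hr1) = "compensation" (system_hr3) = salary

Research salaries from system_hr1: 82286
Research salaries from system_hr3: 93350

Total: 82286 + 93350 = 175636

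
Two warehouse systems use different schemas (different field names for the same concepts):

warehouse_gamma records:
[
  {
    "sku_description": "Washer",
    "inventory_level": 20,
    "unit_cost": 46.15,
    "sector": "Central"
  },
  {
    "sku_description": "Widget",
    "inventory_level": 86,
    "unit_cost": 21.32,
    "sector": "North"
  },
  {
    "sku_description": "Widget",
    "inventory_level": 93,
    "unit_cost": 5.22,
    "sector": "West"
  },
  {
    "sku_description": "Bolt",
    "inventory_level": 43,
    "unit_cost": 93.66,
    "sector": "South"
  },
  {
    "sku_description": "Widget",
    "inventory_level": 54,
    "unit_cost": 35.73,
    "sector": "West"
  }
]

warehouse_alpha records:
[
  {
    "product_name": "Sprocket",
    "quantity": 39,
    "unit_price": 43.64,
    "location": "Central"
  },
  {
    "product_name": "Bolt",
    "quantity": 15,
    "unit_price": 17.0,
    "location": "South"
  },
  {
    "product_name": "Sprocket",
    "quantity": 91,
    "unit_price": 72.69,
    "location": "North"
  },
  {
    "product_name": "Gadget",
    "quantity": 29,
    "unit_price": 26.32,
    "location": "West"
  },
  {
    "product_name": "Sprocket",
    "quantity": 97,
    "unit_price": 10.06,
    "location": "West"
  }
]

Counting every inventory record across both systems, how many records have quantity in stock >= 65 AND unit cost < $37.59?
3

Schema mappings:
- "inventory_level" (warehouse_gamma) = "quantity" (warehouse_alpha) = quantity
- "unit_cost" (warehouse_gamma) = "unit_price" (warehouse_alpha) = unit cost

Records meeting both conditions in warehouse_gamma: 2
Records meeting both conditions in warehouse_alpha: 1

Total: 2 + 1 = 3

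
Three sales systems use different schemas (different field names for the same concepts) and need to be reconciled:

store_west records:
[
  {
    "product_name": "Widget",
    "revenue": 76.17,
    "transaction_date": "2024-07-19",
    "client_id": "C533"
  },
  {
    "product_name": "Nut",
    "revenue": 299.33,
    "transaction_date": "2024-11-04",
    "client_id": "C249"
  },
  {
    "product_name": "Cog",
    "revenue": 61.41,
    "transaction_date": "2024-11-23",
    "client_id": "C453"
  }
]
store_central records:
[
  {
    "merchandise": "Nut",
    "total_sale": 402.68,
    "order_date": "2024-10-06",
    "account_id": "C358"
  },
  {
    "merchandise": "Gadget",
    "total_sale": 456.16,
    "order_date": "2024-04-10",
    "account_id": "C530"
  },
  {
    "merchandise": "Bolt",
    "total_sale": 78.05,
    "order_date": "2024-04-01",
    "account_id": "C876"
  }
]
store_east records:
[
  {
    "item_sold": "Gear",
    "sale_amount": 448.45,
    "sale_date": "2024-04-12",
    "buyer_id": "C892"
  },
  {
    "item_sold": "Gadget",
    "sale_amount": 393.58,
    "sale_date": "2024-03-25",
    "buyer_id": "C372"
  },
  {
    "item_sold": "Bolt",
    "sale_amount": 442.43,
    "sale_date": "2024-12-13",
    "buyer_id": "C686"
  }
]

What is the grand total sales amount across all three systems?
2658.26

Schema reconciliation - all amount fields map to sale amount:

store_west (revenue): 436.91
store_central (total_sale): 936.89
store_east (sale_amount): 1284.46

Grand total: 2658.26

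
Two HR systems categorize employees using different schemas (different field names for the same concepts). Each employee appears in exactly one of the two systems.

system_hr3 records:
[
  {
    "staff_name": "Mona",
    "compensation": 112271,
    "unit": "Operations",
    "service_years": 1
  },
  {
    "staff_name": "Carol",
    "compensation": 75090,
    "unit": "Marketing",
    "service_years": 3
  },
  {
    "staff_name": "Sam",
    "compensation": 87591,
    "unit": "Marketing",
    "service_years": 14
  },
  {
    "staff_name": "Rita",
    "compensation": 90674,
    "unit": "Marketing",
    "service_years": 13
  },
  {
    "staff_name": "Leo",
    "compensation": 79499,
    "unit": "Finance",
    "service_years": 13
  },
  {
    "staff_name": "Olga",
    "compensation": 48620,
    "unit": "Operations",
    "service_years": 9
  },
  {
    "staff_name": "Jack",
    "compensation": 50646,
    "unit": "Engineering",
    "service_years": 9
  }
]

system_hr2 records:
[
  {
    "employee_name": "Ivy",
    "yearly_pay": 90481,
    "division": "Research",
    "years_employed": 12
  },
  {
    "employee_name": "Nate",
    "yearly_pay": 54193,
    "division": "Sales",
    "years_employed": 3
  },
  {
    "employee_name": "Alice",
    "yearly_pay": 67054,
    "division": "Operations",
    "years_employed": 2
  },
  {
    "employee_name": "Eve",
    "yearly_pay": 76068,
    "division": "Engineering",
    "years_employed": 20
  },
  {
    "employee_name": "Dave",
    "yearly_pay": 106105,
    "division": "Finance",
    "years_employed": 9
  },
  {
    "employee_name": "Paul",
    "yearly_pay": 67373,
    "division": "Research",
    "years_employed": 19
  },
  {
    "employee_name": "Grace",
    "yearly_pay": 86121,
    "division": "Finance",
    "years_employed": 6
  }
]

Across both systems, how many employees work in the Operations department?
3

Schema mapping: "unit" (system_hr3) = "division" (system_hr2) = department

Operations employees in system_hr3: 2
Operations employees in system_hr2: 1

Total in Operations: 2 + 1 = 3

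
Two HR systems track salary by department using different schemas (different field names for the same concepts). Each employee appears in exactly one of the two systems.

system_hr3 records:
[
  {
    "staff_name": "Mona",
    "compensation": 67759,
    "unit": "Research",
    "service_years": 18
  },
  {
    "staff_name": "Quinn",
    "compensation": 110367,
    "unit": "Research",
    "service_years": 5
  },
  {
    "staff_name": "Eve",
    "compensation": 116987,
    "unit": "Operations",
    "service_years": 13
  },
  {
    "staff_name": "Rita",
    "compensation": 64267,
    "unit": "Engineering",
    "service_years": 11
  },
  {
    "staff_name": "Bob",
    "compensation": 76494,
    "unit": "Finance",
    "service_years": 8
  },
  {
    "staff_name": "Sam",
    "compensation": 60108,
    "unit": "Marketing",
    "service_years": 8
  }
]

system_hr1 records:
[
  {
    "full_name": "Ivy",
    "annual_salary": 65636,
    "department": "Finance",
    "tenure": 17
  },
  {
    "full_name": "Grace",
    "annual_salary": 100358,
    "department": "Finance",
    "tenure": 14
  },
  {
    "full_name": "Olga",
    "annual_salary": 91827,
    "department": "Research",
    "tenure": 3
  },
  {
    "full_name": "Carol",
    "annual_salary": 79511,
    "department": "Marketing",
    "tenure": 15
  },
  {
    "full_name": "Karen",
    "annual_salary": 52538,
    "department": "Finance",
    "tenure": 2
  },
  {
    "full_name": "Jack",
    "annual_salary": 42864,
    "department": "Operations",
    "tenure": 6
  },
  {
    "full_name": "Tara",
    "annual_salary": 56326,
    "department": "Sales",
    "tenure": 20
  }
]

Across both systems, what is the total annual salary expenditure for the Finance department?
295026

Schema mappings:
- "unit" (system_hr3) = "department" (system_hr1) = department
- "compensation" (system_hr3) = "annual_salary" (system_hr1) = salary

Finance salaries from system_hr3: 76494
Finance salaries from system_hr1: 218532

Total: 76494 + 218532 = 295026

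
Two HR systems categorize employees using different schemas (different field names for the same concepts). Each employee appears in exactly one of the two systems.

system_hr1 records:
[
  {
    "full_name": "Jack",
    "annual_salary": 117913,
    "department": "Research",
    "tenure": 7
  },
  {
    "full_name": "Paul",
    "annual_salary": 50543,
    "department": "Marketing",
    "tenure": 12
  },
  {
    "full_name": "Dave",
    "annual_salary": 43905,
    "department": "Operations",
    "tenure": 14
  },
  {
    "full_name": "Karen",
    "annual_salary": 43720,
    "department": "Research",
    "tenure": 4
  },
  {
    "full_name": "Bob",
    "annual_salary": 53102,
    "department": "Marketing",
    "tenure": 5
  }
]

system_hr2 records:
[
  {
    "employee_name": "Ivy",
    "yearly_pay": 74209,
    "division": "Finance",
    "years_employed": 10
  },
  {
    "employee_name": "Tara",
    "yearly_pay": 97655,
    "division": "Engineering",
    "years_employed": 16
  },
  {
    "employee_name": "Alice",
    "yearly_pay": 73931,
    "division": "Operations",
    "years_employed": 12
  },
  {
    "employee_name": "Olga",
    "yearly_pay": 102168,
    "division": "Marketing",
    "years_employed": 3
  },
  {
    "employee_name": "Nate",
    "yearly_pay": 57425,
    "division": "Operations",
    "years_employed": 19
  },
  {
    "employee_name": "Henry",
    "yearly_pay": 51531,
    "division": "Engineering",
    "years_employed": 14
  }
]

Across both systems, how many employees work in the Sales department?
0

Schema mapping: "department" (system_hr1) = "division" (system_hr2) = department

Sales employees in system_hr1: 0
Sales employees in system_hr2: 0

Total in Sales: 0 + 0 = 0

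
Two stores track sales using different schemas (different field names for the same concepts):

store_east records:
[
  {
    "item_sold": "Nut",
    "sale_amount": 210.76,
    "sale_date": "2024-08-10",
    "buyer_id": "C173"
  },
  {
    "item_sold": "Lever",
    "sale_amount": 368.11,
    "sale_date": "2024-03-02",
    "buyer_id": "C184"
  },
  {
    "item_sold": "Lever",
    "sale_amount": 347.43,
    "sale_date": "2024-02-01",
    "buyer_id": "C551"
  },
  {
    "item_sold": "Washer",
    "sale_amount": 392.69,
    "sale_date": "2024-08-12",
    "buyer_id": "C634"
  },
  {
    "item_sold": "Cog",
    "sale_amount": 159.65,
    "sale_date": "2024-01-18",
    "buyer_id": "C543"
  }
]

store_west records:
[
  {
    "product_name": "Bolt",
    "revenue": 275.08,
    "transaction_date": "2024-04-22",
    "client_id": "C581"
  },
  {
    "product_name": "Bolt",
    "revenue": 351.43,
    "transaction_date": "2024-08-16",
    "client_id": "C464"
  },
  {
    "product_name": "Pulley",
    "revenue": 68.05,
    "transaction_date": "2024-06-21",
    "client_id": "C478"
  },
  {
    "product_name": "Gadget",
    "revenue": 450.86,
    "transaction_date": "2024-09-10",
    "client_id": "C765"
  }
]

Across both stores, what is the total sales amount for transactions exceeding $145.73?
2556.01

Schema mapping: "sale_amount" (store_east) = "revenue" (store_west) = sale amount

Sum of sales > $145.73 in store_east: 1478.64
Sum of sales > $145.73 in store_west: 1077.37

Total: 1478.64 + 1077.37 = 2556.01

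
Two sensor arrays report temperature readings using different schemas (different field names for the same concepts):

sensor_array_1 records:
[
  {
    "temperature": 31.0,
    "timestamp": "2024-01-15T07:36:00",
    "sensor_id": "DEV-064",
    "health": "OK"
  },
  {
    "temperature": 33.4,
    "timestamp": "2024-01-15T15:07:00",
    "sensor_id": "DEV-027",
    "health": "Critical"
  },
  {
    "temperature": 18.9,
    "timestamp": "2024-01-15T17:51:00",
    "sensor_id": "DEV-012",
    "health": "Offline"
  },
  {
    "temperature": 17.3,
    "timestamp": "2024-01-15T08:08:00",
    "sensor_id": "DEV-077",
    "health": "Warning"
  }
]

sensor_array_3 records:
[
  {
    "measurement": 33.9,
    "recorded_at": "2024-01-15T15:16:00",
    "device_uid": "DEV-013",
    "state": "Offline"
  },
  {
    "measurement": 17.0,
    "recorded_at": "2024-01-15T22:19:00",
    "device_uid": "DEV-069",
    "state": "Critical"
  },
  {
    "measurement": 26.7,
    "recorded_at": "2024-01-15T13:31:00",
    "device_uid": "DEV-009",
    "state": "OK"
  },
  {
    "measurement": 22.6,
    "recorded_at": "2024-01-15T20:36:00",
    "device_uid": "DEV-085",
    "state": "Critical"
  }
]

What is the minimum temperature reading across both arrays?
17.0

Schema mapping: "temperature" (sensor_array_1) = "measurement" (sensor_array_3) = temperature reading

Minimum in sensor_array_1: 17.3
Minimum in sensor_array_3: 17.0

Overall minimum: min(17.3, 17.0) = 17.0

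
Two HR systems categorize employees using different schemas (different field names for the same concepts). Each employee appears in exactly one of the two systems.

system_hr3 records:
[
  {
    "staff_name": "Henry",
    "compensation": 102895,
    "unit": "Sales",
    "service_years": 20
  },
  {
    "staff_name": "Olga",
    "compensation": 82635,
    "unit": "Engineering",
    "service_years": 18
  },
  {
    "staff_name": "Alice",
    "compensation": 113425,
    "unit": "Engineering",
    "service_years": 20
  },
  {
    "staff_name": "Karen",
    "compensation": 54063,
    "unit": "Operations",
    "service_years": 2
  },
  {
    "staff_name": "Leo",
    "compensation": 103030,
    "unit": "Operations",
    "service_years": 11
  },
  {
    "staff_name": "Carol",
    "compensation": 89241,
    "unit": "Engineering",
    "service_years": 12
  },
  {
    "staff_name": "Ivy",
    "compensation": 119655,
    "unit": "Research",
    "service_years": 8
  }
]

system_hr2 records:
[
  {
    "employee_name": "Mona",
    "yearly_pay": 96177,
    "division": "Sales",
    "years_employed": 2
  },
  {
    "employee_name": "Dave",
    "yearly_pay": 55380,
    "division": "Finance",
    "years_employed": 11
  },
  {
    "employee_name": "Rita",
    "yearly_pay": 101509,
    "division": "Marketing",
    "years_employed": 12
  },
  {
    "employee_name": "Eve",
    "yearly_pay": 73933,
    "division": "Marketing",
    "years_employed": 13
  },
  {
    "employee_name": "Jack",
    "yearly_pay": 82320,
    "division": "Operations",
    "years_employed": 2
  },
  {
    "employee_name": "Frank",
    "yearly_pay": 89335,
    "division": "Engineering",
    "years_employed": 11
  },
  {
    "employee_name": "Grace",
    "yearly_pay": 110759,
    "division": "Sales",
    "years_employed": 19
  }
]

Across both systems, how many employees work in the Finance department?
1

Schema mapping: "unit" (system_hr3) = "division" (system_hr2) = department

Finance employees in system_hr3: 0
Finance employees in system_hr2: 1

Total in Finance: 0 + 1 = 1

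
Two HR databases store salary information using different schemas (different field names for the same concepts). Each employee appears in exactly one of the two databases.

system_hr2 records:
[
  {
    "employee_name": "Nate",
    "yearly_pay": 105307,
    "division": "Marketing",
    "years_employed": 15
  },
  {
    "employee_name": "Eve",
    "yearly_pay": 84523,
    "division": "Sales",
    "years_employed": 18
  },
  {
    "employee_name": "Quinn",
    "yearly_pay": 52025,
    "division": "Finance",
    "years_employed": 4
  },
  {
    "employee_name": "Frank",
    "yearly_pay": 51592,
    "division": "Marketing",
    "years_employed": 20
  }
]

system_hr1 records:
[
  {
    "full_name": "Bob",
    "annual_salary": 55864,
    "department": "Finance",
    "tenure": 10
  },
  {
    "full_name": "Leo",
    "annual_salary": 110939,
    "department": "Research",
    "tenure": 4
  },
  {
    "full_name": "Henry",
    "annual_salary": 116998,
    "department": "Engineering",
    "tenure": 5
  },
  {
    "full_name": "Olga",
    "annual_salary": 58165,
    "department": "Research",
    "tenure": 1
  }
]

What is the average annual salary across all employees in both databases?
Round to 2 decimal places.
79426.63

Schema mapping: "yearly_pay" (system_hr2) = "annual_salary" (system_hr1) = annual salary

All salaries: [105307, 84523, 52025, 51592, 55864, 110939, 116998, 58165]
Sum: 635413
Count: 8
Average: 635413 / 8 = 79426.63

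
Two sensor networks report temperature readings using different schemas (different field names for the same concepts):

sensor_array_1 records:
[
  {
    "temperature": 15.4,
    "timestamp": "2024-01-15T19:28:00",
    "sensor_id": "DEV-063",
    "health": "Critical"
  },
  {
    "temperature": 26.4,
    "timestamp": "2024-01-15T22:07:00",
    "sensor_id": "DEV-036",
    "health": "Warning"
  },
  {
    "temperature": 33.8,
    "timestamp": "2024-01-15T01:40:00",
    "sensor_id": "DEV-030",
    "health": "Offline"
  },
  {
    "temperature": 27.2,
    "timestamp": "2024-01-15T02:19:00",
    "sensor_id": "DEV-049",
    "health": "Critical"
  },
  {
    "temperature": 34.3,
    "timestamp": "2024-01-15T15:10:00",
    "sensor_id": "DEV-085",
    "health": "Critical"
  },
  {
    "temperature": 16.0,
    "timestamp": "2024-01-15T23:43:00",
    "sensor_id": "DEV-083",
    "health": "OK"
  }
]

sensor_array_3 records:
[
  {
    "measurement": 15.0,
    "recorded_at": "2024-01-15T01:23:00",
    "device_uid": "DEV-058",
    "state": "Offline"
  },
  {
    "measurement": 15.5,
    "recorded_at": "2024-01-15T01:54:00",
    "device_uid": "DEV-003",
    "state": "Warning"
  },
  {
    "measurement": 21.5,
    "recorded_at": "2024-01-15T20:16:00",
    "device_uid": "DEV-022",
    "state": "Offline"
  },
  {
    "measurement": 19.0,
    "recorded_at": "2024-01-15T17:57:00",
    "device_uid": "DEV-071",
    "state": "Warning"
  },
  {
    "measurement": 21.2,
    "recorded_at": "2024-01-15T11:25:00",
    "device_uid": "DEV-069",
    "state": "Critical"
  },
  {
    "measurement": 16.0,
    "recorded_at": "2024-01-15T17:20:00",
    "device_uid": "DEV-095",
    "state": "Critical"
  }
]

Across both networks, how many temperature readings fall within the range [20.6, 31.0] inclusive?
4

Schema mapping: "temperature" (sensor_array_1) = "measurement" (sensor_array_3) = temperature

Readings in [20.6, 31.0] from sensor_array_1: 2
Readings in [20.6, 31.0] from sensor_array_3: 2

Total count: 2 + 2 = 4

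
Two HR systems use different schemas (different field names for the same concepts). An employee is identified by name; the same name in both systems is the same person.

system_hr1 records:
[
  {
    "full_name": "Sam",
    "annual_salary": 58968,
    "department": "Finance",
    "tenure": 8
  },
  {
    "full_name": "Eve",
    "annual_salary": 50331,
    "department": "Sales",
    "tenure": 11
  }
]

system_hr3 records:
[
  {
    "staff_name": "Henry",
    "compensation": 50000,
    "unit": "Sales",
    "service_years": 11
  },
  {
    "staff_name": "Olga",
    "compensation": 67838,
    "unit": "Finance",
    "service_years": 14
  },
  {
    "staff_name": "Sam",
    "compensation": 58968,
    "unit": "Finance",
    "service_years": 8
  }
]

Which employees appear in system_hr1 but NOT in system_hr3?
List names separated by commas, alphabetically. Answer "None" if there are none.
Eve

Schema mapping: "full_name" (system_hr1) = "staff_name" (system_hr3) = employee name

Names in system_hr1: ['Eve', 'Sam']
Names in system_hr3: ['Henry', 'Olga', 'Sam']

In system_hr1 but not system_hr3: ['Eve']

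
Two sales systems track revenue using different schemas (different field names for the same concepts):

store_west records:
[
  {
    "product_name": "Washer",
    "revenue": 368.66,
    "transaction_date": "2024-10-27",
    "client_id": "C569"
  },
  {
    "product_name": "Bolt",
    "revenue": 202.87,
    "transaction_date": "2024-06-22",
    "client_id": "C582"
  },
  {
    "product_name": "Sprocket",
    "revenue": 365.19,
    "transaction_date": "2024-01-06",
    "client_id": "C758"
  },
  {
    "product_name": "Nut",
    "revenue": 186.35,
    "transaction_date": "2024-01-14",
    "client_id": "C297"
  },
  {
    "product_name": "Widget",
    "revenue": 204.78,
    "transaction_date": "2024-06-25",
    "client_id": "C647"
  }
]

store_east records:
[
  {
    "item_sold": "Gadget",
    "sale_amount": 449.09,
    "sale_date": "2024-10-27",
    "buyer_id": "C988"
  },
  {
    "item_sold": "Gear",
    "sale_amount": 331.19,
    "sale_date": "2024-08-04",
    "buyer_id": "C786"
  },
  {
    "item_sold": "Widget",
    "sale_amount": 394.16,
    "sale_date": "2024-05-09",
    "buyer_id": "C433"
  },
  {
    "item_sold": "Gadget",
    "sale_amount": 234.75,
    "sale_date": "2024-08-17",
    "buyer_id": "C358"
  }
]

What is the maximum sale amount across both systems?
449.09

Reconcile: "revenue" (store_west) = "sale_amount" (store_east) = sale amount

Maximum in store_west: 368.66
Maximum in store_east: 449.09

Overall maximum: max(368.66, 449.09) = 449.09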